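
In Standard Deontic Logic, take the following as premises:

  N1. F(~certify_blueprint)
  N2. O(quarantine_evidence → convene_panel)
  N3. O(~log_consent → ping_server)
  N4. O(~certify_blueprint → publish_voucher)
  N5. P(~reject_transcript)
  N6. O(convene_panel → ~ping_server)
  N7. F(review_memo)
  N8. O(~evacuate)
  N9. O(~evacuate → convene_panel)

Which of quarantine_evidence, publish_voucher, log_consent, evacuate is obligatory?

log_consent

Premise 8 states O(~evacuate) outright.
With premise 9, O(~evacuate → convene_panel), the K-axiom yields O(convene_panel).
With premise 6, O(convene_panel → ~ping_server), the K-axiom yields O(~ping_server).
The contrapositive of premise 3 (O(~log_consent → ping_server)) is O(~ping_server → log_consent), and O(~ping_server) is already established, so O(log_consent).
So O(log_consent) holds — log_consent is obligatory. None of the other listed options is made obligatory by any chain of premises.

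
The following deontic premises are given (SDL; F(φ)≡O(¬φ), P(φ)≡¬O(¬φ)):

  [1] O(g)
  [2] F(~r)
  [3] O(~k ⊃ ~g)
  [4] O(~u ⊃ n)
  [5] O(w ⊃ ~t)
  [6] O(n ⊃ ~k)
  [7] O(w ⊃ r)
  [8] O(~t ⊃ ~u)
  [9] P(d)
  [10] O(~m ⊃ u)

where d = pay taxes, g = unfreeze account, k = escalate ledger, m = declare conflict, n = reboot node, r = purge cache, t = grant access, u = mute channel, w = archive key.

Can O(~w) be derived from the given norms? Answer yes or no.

Premise 1 states O(g) outright.
Premise 3, O(~k ⊃ ~g), contraposes to O(g ⊃ k); with O(g) we get O(k).
The contrapositive of premise 6 (O(n ⊃ ~k)) is O(k ⊃ ~n), and O(k) is already established, so O(~n).
Premise 4, O(~u ⊃ n), contraposes to O(~n ⊃ u); with O(~n) we get O(u).
The contrapositive of premise 8 (O(~t ⊃ ~u)) is O(u ⊃ t), and O(u) is already established, so O(t).
The contrapositive of premise 5 (O(w ⊃ ~t)) is O(t ⊃ ~w), and O(t) is already established, so O(~w).
Premises 2, 7, 9, 10 do not contribute to this derivation.
So O(~w) follows.

Yes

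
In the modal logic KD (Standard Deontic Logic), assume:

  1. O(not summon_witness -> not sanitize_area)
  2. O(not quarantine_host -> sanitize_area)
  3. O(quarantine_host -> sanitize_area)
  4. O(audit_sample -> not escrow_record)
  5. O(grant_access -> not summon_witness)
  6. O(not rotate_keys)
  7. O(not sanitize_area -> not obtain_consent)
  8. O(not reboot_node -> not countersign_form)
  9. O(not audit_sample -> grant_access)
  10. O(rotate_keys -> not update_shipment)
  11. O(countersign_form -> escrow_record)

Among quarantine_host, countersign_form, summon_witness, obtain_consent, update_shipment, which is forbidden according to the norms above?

countersign_form

Premises 2 and 3 cover both cases: O(not quarantine_host -> sanitize_area) and O(quarantine_host -> sanitize_area). Since not quarantine_host ∨ quarantine_host is a tautology, O(sanitize_area) follows.
Premise 1, O(not summon_witness -> not sanitize_area), contraposes to O(sanitize_area -> summon_witness); with O(sanitize_area) we get O(summon_witness).
Premise 5, O(grant_access -> not summon_witness), contraposes to O(summon_witness -> not grant_access); with O(summon_witness) we get O(not grant_access).
The contrapositive of premise 9 (O(not audit_sample -> grant_access)) is O(not grant_access -> audit_sample), and O(not grant_access) is already established, so O(audit_sample).
Applying K to premise 4 (O(audit_sample -> not escrow_record)) and O(audit_sample) yields O(not escrow_record).
Premise 11 is O(countersign_form -> escrow_record); contrapositively O(not escrow_record -> not countersign_form). Since O(not escrow_record) holds, K gives O(not countersign_form).
So O(not countersign_form) holds, i.e. countersign_form is forbidden. None of the other listed options is forbidden under the premises.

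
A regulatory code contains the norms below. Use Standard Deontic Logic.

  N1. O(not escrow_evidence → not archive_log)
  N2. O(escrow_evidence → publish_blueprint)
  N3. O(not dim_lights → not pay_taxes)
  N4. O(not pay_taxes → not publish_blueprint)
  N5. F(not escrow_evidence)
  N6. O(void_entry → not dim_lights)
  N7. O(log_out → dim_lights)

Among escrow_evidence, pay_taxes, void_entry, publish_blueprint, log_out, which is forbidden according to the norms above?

void_entry

F(not escrow_evidence) at premise 5 means O(escrow_evidence).
With premise 2, O(escrow_evidence → publish_blueprint), the K-axiom yields O(publish_blueprint).
Premise 4 is O(not pay_taxes → not publish_blueprint); contrapositively O(publish_blueprint → pay_taxes). Since O(publish_blueprint) holds, K gives O(pay_taxes).
The contrapositive of premise 3 (O(not dim_lights → not pay_taxes)) is O(pay_taxes → dim_lights), and O(pay_taxes) is already established, so O(dim_lights).
Premise 6 is O(void_entry → not dim_lights); contrapositively O(dim_lights → not void_entry). Since O(dim_lights) holds, K gives O(not void_entry).
So O(not void_entry) holds, i.e. void_entry is forbidden. None of the other listed options is forbidden under the premises.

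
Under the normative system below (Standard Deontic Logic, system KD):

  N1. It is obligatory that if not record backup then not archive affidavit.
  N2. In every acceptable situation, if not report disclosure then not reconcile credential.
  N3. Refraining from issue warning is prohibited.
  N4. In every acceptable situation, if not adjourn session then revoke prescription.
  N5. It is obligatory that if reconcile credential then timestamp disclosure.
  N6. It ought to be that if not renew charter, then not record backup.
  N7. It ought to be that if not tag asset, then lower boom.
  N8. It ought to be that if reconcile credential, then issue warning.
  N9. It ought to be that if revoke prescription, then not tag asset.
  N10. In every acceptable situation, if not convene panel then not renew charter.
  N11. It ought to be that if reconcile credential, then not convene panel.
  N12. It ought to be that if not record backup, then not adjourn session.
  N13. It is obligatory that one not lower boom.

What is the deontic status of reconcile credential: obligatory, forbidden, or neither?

Premise 13 states O(¬lower_boom) outright.
The contrapositive of premise 7 (O(¬tag_asset → lower_boom)) is O(¬lower_boom → tag_asset), and O(¬lower_boom) is already established, so O(tag_asset).
The contrapositive of premise 9 (O(revoke_prescription → ¬tag_asset)) is O(tag_asset → ¬revoke_prescription), and O(tag_asset) is already established, so O(¬revoke_prescription).
Premise 4 is O(¬adjourn_session → revoke_prescription); contrapositively O(¬revoke_prescription → adjourn_session). Since O(¬revoke_prescription) holds, K gives O(adjourn_session).
The contrapositive of premise 12 (O(¬record_backup → ¬adjourn_session)) is O(adjourn_session → record_backup), and O(adjourn_session) is already established, so O(record_backup).
The contrapositive of premise 6 (O(¬renew_charter → ¬record_backup)) is O(record_backup → renew_charter), and O(record_backup) is already established, so O(renew_charter).
Premise 10 is O(¬convene_panel → ¬renew_charter); contrapositively O(renew_charter → convene_panel). Since O(renew_charter) holds, K gives O(convene_panel).
Premise 11, O(reconcile_credential → ¬convene_panel), contraposes to O(convene_panel → ¬reconcile_credential); with O(convene_panel) we get O(¬reconcile_credential).
Premises 1, 2, 3, 5, 8 do not contribute to this derivation.
Thus O(¬reconcile_credential), which is F(reconcile_credential): reconcile_credential is forbidden.

Forbidden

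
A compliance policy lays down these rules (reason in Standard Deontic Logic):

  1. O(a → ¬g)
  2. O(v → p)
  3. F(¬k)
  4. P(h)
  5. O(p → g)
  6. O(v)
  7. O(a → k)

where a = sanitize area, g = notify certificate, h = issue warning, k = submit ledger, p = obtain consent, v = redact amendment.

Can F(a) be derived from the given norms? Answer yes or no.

Premise 6 states O(v) outright.
From O(v) and premise 2, O(v → p), we obtain O(p).
Applying K to premise 5 (O(p → g)) and O(p) yields O(g).
The contrapositive of premise 1 (O(a → ¬g)) is O(g → ¬a), and O(g) is already established, so O(¬a).
Premises 3, 4, 7 do not contribute to this derivation.
So O(¬a) holds, i.e. F(a). The claim follows.

Yes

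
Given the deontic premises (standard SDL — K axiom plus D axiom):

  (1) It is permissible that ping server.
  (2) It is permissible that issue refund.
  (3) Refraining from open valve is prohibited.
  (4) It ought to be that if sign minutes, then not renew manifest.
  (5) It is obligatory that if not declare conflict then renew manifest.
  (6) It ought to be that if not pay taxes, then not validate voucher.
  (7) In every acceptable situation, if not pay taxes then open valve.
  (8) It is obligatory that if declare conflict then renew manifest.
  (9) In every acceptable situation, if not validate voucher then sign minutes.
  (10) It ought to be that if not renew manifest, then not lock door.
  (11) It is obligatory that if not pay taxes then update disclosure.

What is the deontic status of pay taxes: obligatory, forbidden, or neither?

By case analysis on declare_conflict: premise 8 gives O(declare_conflict → renew_manifest) and premise 5 gives O(¬declare_conflict → renew_manifest), so O(renew_manifest) either way.
Premise 4, O(sign_minutes → ¬renew_manifest), contraposes to O(renew_manifest → ¬sign_minutes); with O(renew_manifest) we get O(¬sign_minutes).
The contrapositive of premise 9 (O(¬validate_voucher → sign_minutes)) is O(¬sign_minutes → validate_voucher), and O(¬sign_minutes) is already established, so O(validate_voucher).
Premise 6, O(¬pay_taxes → ¬validate_voucher), contraposes to O(validate_voucher → pay_taxes); with O(validate_voucher) we get O(pay_taxes).
Premises 1, 2, 3, 7, 10, 11 do not contribute to this derivation.
Hence pay_taxes is obligatory.

Obligatory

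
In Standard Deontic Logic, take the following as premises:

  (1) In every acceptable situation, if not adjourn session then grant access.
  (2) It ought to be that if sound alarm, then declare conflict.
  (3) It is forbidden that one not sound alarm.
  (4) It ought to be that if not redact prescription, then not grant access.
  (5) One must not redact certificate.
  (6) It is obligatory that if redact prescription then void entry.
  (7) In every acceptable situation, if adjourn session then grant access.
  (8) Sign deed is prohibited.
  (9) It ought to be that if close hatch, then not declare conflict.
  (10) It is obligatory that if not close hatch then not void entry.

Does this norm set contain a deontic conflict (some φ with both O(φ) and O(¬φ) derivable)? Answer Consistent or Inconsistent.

Inconsistent

Premises 1 and 7 cover both cases: O(¬adjourn_session → grant_access) and O(adjourn_session → grant_access). Since ¬adjourn_session ∨ adjourn_session is a tautology, O(grant_access) follows.
The contrapositive of premise 4 (O(¬redact_prescription → ¬grant_access)) is O(grant_access → redact_prescription), and O(grant_access) is already established, so O(redact_prescription).
From O(redact_prescription) and premise 6, O(redact_prescription → void_entry), we obtain O(void_entry).
The contrapositive of premise 10 (O(¬close_hatch → ¬void_entry)) is O(void_entry → close_hatch), and O(void_entry) is already established, so O(close_hatch).
Premise 9 is O(close_hatch → ¬declare_conflict); since O(close_hatch), deontic closure gives O(¬declare_conflict).
The contrapositive of premise 2 (O(sound_alarm → declare_conflict)) is O(¬declare_conflict → ¬sound_alarm), and O(¬declare_conflict) is already established, so O(¬sound_alarm).
But premise 3, F(¬sound_alarm), means O(sound_alarm).
We now have both O(¬sound_alarm) and O(sound_alarm) — sound_alarm is simultaneously obligatory and forbidden, violating the D-axiom.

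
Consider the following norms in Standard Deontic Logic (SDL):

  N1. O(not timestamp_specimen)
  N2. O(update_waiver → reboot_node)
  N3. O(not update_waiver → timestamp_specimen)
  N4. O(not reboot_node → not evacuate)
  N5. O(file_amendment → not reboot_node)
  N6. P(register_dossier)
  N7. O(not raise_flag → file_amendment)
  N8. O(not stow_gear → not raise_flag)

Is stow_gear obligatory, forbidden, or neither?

From premise 1 we have O(not timestamp_specimen).
Premise 3, O(not update_waiver → timestamp_specimen), contraposes to O(not timestamp_specimen → update_waiver); with O(not timestamp_specimen) we get O(update_waiver).
Applying K to premise 2 (O(update_waiver → reboot_node)) and O(update_waiver) yields O(reboot_node).
Premise 5 is O(file_amendment → not reboot_node); contrapositively O(reboot_node → not file_amendment). Since O(reboot_node) holds, K gives O(not file_amendment).
Premise 7, O(not raise_flag → file_amendment), contraposes to O(not file_amendment → raise_flag); with O(not file_amendment) we get O(raise_flag).
Premise 8 is O(not stow_gear → not raise_flag); contrapositively O(raise_flag → stow_gear). Since O(raise_flag) holds, K gives O(stow_gear).
Premises 4, 6 do not contribute to this derivation.
Hence stow_gear is obligatory.

Obligatory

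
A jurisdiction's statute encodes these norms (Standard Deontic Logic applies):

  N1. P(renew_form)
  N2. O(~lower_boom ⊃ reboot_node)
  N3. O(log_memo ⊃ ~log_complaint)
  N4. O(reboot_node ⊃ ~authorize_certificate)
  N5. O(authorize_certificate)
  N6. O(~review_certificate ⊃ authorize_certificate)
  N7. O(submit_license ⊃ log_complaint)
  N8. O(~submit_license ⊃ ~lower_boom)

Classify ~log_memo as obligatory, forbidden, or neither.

Obligatory

From premise 5 we have O(authorize_certificate).
The contrapositive of premise 4 (O(reboot_node ⊃ ~authorize_certificate)) is O(authorize_certificate ⊃ ~reboot_node), and O(authorize_certificate) is already established, so O(~reboot_node).
Premise 2, O(~lower_boom ⊃ reboot_node), contraposes to O(~reboot_node ⊃ lower_boom); with O(~reboot_node) we get O(lower_boom).
The contrapositive of premise 8 (O(~submit_license ⊃ ~lower_boom)) is O(lower_boom ⊃ submit_license), and O(lower_boom) is already established, so O(submit_license).
With premise 7, O(submit_license ⊃ log_complaint), the K-axiom yields O(log_complaint).
Premise 3, O(log_memo ⊃ ~log_complaint), contraposes to O(log_complaint ⊃ ~log_memo); with O(log_complaint) we get O(~log_memo).
Premises 1, 6 do not contribute to this derivation.
Hence ~log_memo is obligatory.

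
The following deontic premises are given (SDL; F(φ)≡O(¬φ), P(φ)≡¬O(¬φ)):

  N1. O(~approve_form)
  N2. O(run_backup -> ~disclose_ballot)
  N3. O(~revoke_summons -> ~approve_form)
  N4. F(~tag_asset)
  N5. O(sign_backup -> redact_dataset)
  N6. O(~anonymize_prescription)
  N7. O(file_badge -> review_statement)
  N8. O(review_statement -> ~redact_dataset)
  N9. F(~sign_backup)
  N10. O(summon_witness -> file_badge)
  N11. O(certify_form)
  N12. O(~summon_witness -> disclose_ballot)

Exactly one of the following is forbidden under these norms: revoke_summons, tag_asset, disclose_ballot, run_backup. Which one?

run_backup

Premise 9, F(~sign_backup), is equivalent to O(sign_backup).
Applying K to premise 5 (O(sign_backup -> redact_dataset)) and O(sign_backup) yields O(redact_dataset).
Premise 8 is O(review_statement -> ~redact_dataset); contrapositively O(redact_dataset -> ~review_statement). Since O(redact_dataset) holds, K gives O(~review_statement).
Premise 7, O(file_badge -> review_statement), contraposes to O(~review_statement -> ~file_badge); with O(~review_statement) we get O(~file_badge).
Premise 10, O(summon_witness -> file_badge), contraposes to O(~file_badge -> ~summon_witness); with O(~file_badge) we get O(~summon_witness).
Applying K to premise 12 (O(~summon_witness -> disclose_ballot)) and O(~summon_witness) yields O(disclose_ballot).
The contrapositive of premise 2 (O(run_backup -> ~disclose_ballot)) is O(disclose_ballot -> ~run_backup), and O(disclose_ballot) is already established, so O(~run_backup).
So O(~run_backup) holds, i.e. run_backup is forbidden. None of the other listed options is forbidden under the premises.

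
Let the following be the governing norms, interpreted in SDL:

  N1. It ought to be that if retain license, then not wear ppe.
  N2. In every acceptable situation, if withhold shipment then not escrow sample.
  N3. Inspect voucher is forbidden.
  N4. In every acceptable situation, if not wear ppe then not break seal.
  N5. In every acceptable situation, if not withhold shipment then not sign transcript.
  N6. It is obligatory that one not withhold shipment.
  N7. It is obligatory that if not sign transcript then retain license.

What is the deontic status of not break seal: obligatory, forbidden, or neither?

Obligatory

Premise 6 states O(¬withhold_shipment) outright.
Applying K to premise 5 (O(¬withhold_shipment → ¬sign_transcript)) and O(¬withhold_shipment) yields O(¬sign_transcript).
With premise 7, O(¬sign_transcript → retain_license), the K-axiom yields O(retain_license).
Applying K to premise 1 (O(retain_license → ¬wear_ppe)) and O(retain_license) yields O(¬wear_ppe).
Applying K to premise 4 (O(¬wear_ppe → ¬break_seal)) and O(¬wear_ppe) yields O(¬break_seal).
Premises 2, 3 do not contribute to this derivation.
Hence ¬break_seal is obligatory.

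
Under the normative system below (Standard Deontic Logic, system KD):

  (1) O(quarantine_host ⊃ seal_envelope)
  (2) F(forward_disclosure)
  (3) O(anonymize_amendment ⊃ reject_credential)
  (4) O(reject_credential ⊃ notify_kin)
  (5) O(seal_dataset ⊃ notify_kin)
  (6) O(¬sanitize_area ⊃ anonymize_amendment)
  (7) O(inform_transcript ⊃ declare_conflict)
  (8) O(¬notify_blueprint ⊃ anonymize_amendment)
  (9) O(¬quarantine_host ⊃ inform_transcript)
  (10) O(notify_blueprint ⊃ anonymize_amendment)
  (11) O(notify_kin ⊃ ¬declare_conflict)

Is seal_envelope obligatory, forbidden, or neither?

By case analysis on notify_blueprint: premise 10 gives O(notify_blueprint ⊃ anonymize_amendment) and premise 8 gives O(¬notify_blueprint ⊃ anonymize_amendment), so O(anonymize_amendment) either way.
Premise 3 is O(anonymize_amendment ⊃ reject_credential); since O(anonymize_amendment), deontic closure gives O(reject_credential).
With premise 4, O(reject_credential ⊃ notify_kin), the K-axiom yields O(notify_kin).
From O(notify_kin) and premise 11, O(notify_kin ⊃ ¬declare_conflict), we obtain O(¬declare_conflict).
Premise 7, O(inform_transcript ⊃ declare_conflict), contraposes to O(¬declare_conflict ⊃ ¬inform_transcript); with O(¬declare_conflict) we get O(¬inform_transcript).
Premise 9, O(¬quarantine_host ⊃ inform_transcript), contraposes to O(¬inform_transcript ⊃ quarantine_host); with O(¬inform_transcript) we get O(quarantine_host).
Applying K to premise 1 (O(quarantine_host ⊃ seal_envelope)) and O(quarantine_host) yields O(seal_envelope).
Premises 2, 5, 6 do not contribute to this derivation.
Hence seal_envelope is obligatory.

Obligatory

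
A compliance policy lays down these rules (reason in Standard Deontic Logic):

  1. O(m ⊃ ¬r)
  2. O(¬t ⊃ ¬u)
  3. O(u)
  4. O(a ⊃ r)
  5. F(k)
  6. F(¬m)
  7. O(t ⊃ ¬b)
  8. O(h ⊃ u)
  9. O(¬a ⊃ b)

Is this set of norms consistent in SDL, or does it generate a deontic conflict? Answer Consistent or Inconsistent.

From premise 3 we have O(u).
Premise 2 is O(¬t ⊃ ¬u); contrapositively O(u ⊃ t). Since O(u) holds, K gives O(t).
With premise 7, O(t ⊃ ¬b), the K-axiom yields O(¬b).
The contrapositive of premise 9 (O(¬a ⊃ b)) is O(¬b ⊃ a), and O(¬b) is already established, so O(a).
Premise 4 is O(a ⊃ r); since O(a), deontic closure gives O(r).
The contrapositive of premise 1 (O(m ⊃ ¬r)) is O(r ⊃ ¬m), and O(r) is already established, so O(¬m).
Yet premise 6 is F(¬m), i.e. O(m).
We now have both O(¬m) and O(m) — m is simultaneously obligatory and forbidden, violating the D-axiom.

Inconsistent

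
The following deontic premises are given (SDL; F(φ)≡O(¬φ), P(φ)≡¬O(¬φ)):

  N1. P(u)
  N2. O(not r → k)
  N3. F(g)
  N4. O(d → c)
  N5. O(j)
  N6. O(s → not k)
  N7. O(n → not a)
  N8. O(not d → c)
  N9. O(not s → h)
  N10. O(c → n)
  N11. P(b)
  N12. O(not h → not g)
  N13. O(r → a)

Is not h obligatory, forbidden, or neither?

Premises 4 and 8 are O(d → c) and O(not d → c); every ideal world satisfies d or not d, so in either case c holds — hence O(c).
From O(c) and premise 10, O(c → n), we obtain O(n).
Premise 7 is O(n → not a); since O(n), deontic closure gives O(not a).
The contrapositive of premise 13 (O(r → a)) is O(not a → not r), and O(not a) is already established, so O(not r).
From O(not r) and premise 2, O(not r → k), we obtain O(k).
Premise 6 is O(s → not k); contrapositively O(k → not s). Since O(k) holds, K gives O(not s).
Applying K to premise 9 (O(not s → h)) and O(not s) yields O(h).
Premises 1, 3, 5, 11, 12 do not contribute to this derivation.
Thus O(h), which is F(not h): not h is forbidden.

Forbidden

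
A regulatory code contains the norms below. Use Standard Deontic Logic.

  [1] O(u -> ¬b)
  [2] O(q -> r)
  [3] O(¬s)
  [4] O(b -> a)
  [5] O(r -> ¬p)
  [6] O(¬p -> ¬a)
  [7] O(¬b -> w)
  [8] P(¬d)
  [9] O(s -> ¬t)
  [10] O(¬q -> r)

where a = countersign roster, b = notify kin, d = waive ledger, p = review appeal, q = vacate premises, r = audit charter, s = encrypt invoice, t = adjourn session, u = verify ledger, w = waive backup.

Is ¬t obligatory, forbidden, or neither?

Neither

Premise 9 is O(s -> ¬t), but O(s) is not derivable from the premises, so it does not yield O(¬t).
No premise or chain of K-axiom applications forces O(¬t), and none forces O(t). So ¬t is neither obligatory nor forbidden under these norms.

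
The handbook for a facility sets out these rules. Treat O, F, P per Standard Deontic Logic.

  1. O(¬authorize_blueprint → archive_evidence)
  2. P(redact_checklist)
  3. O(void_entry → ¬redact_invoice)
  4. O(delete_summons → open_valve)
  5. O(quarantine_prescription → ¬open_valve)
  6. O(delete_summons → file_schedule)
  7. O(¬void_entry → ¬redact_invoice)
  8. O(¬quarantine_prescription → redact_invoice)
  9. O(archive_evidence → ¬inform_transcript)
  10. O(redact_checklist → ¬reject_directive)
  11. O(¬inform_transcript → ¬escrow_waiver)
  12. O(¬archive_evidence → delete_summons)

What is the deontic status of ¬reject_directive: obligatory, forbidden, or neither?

Neither

Premise 10 is O(redact_checklist → ¬reject_directive), but O(redact_checklist) is not derivable from the premises (the permission P(redact_checklist) asserts only ¬O(¬redact_checklist), not O(redact_checklist)), so it does not yield O(¬reject_directive).
No premise or chain of K-axiom applications forces O(¬reject_directive), and none forces O(reject_directive). So ¬reject_directive is neither obligatory nor forbidden under these norms.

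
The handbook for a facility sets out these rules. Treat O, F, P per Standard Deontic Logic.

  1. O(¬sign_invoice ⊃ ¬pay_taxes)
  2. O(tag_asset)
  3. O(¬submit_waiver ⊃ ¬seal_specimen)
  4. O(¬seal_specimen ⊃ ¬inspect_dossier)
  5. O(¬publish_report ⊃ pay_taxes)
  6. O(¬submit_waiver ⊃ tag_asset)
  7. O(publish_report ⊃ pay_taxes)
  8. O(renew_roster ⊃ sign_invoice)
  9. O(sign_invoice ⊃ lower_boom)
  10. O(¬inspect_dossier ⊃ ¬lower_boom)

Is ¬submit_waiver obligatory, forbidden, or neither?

Premises 7 and 5 cover both cases: O(publish_report ⊃ pay_taxes) and O(¬publish_report ⊃ pay_taxes). Since publish_report ∨ ¬publish_report is a tautology, O(pay_taxes) follows.
The contrapositive of premise 1 (O(¬sign_invoice ⊃ ¬pay_taxes)) is O(pay_taxes ⊃ sign_invoice), and O(pay_taxes) is already established, so O(sign_invoice).
Premise 9 is O(sign_invoice ⊃ lower_boom); since O(sign_invoice), deontic closure gives O(lower_boom).
The contrapositive of premise 10 (O(¬inspect_dossier ⊃ ¬lower_boom)) is O(lower_boom ⊃ inspect_dossier), and O(lower_boom) is already established, so O(inspect_dossier).
The contrapositive of premise 4 (O(¬seal_specimen ⊃ ¬inspect_dossier)) is O(inspect_dossier ⊃ seal_specimen), and O(inspect_dossier) is already established, so O(seal_specimen).
Premise 3 is O(¬submit_waiver ⊃ ¬seal_specimen); contrapositively O(seal_specimen ⊃ submit_waiver). Since O(seal_specimen) holds, K gives O(submit_waiver).
Premises 2, 6, 8 do not contribute to this derivation.
Thus O(submit_waiver), which is F(¬submit_waiver): ¬submit_waiver is forbidden.

Forbidden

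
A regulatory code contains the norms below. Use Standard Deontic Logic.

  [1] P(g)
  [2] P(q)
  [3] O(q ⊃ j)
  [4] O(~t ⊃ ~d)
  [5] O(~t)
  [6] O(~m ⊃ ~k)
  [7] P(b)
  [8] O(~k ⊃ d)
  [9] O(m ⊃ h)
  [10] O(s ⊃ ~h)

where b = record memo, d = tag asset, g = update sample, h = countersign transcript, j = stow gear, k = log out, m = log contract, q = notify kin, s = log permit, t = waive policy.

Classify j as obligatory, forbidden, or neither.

Premise 3 is O(q ⊃ j), but O(q) is not derivable from the premises (the permission P(q) asserts only ~O(~q), not O(q)), so it does not yield O(j).
No premise or chain of K-axiom applications forces O(j), and none forces O(~j). So j is neither obligatory nor forbidden under these norms.

Neither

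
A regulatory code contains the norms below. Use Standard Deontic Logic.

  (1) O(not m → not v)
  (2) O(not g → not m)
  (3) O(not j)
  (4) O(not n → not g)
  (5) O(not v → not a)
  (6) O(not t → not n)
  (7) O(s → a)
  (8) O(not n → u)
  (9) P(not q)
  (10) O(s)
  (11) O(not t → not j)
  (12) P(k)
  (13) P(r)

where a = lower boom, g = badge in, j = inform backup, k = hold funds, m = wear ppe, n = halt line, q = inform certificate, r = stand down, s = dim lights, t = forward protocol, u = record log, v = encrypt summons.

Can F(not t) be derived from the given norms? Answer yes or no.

Premise 10 states O(s) outright.
Applying K to premise 7 (O(s → a)) and O(s) yields O(a).
Premise 5, O(not v → not a), contraposes to O(a → v); with O(a) we get O(v).
The contrapositive of premise 1 (O(not m → not v)) is O(v → m), and O(v) is already established, so O(m).
Premise 2, O(not g → not m), contraposes to O(m → g); with O(m) we get O(g).
The contrapositive of premise 4 (O(not n → not g)) is O(g → n), and O(g) is already established, so O(n).
Premise 6, O(not t → not n), contraposes to O(n → t); with O(n) we get O(t).
Premises 3, 8, 9, 11, 12, 13 do not contribute to this derivation.
So O(t) holds, i.e. F(not t). The claim follows.

Yes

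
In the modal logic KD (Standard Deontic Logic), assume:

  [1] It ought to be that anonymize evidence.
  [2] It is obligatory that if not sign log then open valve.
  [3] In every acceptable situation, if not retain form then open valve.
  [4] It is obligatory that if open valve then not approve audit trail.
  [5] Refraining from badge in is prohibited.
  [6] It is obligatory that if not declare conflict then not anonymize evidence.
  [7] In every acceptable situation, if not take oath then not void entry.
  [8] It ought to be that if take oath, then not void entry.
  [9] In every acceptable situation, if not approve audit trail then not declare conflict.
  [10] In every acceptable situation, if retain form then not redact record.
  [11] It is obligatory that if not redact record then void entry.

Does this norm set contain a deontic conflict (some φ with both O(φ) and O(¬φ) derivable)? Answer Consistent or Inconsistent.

Inconsistent

Premises 8 and 7 cover both cases: O(take_oath → ¬void_entry) and O(¬take_oath → ¬void_entry). Since take_oath ∨ ¬take_oath is a tautology, O(¬void_entry) follows.
The contrapositive of premise 11 (O(¬redact_record → void_entry)) is O(¬void_entry → redact_record), and O(¬void_entry) is already established, so O(redact_record).
Premise 10 is O(retain_form → ¬redact_record); contrapositively O(redact_record → ¬retain_form). Since O(redact_record) holds, K gives O(¬retain_form).
Applying K to premise 3 (O(¬retain_form → open_valve)) and O(¬retain_form) yields O(open_valve).
Applying K to premise 4 (O(open_valve → ¬approve_audit_trail)) and O(open_valve) yields O(¬approve_audit_trail).
With premise 9, O(¬approve_audit_trail → ¬declare_conflict), the K-axiom yields O(¬declare_conflict).
From O(¬declare_conflict) and premise 6, O(¬declare_conflict → ¬anonymize_evidence), we obtain O(¬anonymize_evidence).
However, premise 1 gives O(anonymize_evidence).
We now have both O(¬anonymize_evidence) and O(anonymize_evidence) — anonymize_evidence is simultaneously obligatory and forbidden, violating the D-axiom.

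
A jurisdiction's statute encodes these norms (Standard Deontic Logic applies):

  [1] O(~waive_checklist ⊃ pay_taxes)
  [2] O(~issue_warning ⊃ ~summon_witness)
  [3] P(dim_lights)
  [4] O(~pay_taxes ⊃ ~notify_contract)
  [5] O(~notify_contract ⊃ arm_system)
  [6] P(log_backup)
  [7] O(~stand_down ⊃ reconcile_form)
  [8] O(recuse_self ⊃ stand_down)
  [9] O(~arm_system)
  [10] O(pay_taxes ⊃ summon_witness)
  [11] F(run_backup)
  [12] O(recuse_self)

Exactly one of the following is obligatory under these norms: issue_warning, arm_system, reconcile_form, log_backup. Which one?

From premise 9 we have O(~arm_system).
The contrapositive of premise 5 (O(~notify_contract ⊃ arm_system)) is O(~arm_system ⊃ notify_contract), and O(~arm_system) is already established, so O(notify_contract).
Premise 4 is O(~pay_taxes ⊃ ~notify_contract); contrapositively O(notify_contract ⊃ pay_taxes). Since O(notify_contract) holds, K gives O(pay_taxes).
Premise 10 is O(pay_taxes ⊃ summon_witness); since O(pay_taxes), deontic closure gives O(summon_witness).
Premise 2, O(~issue_warning ⊃ ~summon_witness), contraposes to O(summon_witness ⊃ issue_warning); with O(summon_witness) we get O(issue_warning).
So O(issue_warning) holds — issue_warning is obligatory. None of the other listed options is made obligatory by any chain of premises.

issue_warning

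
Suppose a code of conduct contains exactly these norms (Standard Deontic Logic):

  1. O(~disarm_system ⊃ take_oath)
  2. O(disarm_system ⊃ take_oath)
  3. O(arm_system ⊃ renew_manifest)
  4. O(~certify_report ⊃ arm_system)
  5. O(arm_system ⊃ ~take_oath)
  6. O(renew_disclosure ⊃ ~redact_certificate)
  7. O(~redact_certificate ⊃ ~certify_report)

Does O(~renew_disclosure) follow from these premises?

Premises 1 and 2 cover both cases: O(~disarm_system ⊃ take_oath) and O(disarm_system ⊃ take_oath). Since ~disarm_system ∨ disarm_system is a tautology, O(take_oath) follows.
Premise 5, O(arm_system ⊃ ~take_oath), contraposes to O(take_oath ⊃ ~arm_system); with O(take_oath) we get O(~arm_system).
The contrapositive of premise 4 (O(~certify_report ⊃ arm_system)) is O(~arm_system ⊃ certify_report), and O(~arm_system) is already established, so O(certify_report).
Premise 7, O(~redact_certificate ⊃ ~certify_report), contraposes to O(certify_report ⊃ redact_certificate); with O(certify_report) we get O(redact_certificate).
Premise 6, O(renew_disclosure ⊃ ~redact_certificate), contraposes to O(redact_certificate ⊃ ~renew_disclosure); with O(redact_certificate) we get O(~renew_disclosure).
Premise 3 does not contribute to this derivation.
So O(~renew_disclosure) follows.

Yes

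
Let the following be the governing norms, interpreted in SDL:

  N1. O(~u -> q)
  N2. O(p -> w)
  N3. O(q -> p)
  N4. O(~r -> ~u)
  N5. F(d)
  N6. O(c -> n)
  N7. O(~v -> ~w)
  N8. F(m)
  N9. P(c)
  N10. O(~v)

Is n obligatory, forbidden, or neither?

Neither

Premise 6 is O(c -> n), but O(c) is not derivable from the premises (the permission P(c) asserts only ~O(~c), not O(c)), so it does not yield O(n).
No premise or chain of K-axiom applications forces O(n), and none forces O(~n). So n is neither obligatory nor forbidden under these norms.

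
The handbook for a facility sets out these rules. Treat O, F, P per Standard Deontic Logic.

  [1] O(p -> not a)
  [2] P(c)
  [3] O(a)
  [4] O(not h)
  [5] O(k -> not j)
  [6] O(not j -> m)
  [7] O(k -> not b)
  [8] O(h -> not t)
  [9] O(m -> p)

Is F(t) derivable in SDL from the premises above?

Premise 8 is O(h -> not t), but O(h) is not derivable from the premises, so it does not yield O(not t).
No other premise forces O(not t). An ideal world satisfying every premise can still have t true, so F(t) is not derivable.

No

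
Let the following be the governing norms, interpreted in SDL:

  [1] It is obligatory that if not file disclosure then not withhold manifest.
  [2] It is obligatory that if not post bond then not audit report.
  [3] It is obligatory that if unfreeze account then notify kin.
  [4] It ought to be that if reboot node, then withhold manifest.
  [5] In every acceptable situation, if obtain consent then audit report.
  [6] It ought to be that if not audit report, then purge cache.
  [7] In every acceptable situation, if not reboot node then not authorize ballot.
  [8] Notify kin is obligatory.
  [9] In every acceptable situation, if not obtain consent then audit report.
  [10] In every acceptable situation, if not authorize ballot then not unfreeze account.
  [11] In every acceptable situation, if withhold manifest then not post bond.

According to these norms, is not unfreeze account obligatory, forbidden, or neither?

Obligatory

By case analysis on ¬obtain_consent: premise 9 gives O(¬obtain_consent → audit_report) and premise 5 gives O(obtain_consent → audit_report), so O(audit_report) either way.
The contrapositive of premise 2 (O(¬post_bond → ¬audit_report)) is O(audit_report → post_bond), and O(audit_report) is already established, so O(post_bond).
The contrapositive of premise 11 (O(withhold_manifest → ¬post_bond)) is O(post_bond → ¬withhold_manifest), and O(post_bond) is already established, so O(¬withhold_manifest).
The contrapositive of premise 4 (O(reboot_node → withhold_manifest)) is O(¬withhold_manifest → ¬reboot_node), and O(¬withhold_manifest) is already established, so O(¬reboot_node).
With premise 7, O(¬reboot_node → ¬authorize_ballot), the K-axiom yields O(¬authorize_ballot).
From O(¬authorize_ballot) and premise 10, O(¬authorize_ballot → ¬unfreeze_account), we obtain O(¬unfreeze_account).
Premises 1, 3, 6, 8 do not contribute to this derivation.
Hence ¬unfreeze_account is obligatory.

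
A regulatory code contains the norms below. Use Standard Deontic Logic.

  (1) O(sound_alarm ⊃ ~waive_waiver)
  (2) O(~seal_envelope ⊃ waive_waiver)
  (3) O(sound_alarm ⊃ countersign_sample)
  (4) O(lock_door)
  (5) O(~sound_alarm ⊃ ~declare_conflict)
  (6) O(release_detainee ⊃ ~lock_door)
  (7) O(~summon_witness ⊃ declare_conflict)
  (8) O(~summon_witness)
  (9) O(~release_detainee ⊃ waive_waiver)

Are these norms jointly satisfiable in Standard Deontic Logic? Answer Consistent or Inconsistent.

From premise 4 we have O(lock_door).
Premise 6, O(release_detainee ⊃ ~lock_door), contraposes to O(lock_door ⊃ ~release_detainee); with O(lock_door) we get O(~release_detainee).
From O(~release_detainee) and premise 9, O(~release_detainee ⊃ waive_waiver), we obtain O(waive_waiver).
The contrapositive of premise 1 (O(sound_alarm ⊃ ~waive_waiver)) is O(waive_waiver ⊃ ~sound_alarm), and O(waive_waiver) is already established, so O(~sound_alarm).
From O(~sound_alarm) and premise 5, O(~sound_alarm ⊃ ~declare_conflict), we obtain O(~declare_conflict).
The contrapositive of premise 7 (O(~summon_witness ⊃ declare_conflict)) is O(~declare_conflict ⊃ summon_witness), and O(~declare_conflict) is already established, so O(summon_witness).
However, premise 8 gives O(~summon_witness).
We now have both O(summon_witness) and O(~summon_witness) — summon_witness is simultaneously obligatory and forbidden, violating the D-axiom.

Inconsistent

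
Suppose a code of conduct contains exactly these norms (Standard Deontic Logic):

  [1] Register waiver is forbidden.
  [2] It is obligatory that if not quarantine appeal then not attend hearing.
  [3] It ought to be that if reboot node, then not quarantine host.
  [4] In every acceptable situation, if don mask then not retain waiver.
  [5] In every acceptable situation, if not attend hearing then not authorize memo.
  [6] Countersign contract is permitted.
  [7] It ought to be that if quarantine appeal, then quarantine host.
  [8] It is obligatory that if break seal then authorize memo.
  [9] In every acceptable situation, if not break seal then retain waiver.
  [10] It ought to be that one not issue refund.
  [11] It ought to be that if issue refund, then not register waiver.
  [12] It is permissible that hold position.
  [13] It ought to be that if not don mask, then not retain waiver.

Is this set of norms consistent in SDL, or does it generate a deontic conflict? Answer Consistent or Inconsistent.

Consistent

Premise 11 is O(issue_refund → ¬register_waiver); even if O(¬register_waiver) held, inferring O(issue_refund) would be affirming the consequent — invalid.
So O(issue_refund) is not derivable, and the apparent clash with O(¬issue_refund) does not arise.
A world satisfying every obligation exists (e.g. attend_hearing=true, authorize_memo=true, break_seal=true, countersign_contract=false, don_mask=false, hold_position=false, issue_refund=false, quarantine_appeal=true, quarantine_host=true, reboot_node=false, register_waiver=false, retain_waiver=false); no atom is both obligatory and forbidden, so the set is consistent.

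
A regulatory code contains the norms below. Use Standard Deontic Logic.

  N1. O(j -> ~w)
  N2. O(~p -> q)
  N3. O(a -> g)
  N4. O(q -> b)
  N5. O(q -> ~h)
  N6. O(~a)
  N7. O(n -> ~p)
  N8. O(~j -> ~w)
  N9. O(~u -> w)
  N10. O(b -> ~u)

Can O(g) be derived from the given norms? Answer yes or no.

Premise 3 is O(a -> g), but O(a) is not derivable from the premises, so it does not yield O(g).
No other premise forces O(g). An ideal world satisfying every premise can still have g false, so O(g) is not derivable.

No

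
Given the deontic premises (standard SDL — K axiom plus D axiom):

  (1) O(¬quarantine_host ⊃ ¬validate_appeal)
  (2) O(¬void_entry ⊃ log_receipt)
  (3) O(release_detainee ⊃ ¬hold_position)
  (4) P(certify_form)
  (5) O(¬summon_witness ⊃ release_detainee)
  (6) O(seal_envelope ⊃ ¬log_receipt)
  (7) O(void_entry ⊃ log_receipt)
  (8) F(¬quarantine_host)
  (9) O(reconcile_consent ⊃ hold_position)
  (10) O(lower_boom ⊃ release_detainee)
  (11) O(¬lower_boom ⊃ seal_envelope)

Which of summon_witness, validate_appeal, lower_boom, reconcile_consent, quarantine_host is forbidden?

By case analysis on ¬void_entry: premise 2 gives O(¬void_entry ⊃ log_receipt) and premise 7 gives O(void_entry ⊃ log_receipt), so O(log_receipt) either way.
The contrapositive of premise 6 (O(seal_envelope ⊃ ¬log_receipt)) is O(log_receipt ⊃ ¬seal_envelope), and O(log_receipt) is already established, so O(¬seal_envelope).
Premise 11 is O(¬lower_boom ⊃ seal_envelope); contrapositively O(¬seal_envelope ⊃ lower_boom). Since O(¬seal_envelope) holds, K gives O(lower_boom).
With premise 10, O(lower_boom ⊃ release_detainee), the K-axiom yields O(release_detainee).
Applying K to premise 3 (O(release_detainee ⊃ ¬hold_position)) and O(release_detainee) yields O(¬hold_position).
Premise 9 is O(reconcile_consent ⊃ hold_position); contrapositively O(¬hold_position ⊃ ¬reconcile_consent). Since O(¬hold_position) holds, K gives O(¬reconcile_consent).
So O(¬reconcile_consent) holds, i.e. reconcile_consent is forbidden. None of the other listed options is forbidden under the premises.

reconcile_consent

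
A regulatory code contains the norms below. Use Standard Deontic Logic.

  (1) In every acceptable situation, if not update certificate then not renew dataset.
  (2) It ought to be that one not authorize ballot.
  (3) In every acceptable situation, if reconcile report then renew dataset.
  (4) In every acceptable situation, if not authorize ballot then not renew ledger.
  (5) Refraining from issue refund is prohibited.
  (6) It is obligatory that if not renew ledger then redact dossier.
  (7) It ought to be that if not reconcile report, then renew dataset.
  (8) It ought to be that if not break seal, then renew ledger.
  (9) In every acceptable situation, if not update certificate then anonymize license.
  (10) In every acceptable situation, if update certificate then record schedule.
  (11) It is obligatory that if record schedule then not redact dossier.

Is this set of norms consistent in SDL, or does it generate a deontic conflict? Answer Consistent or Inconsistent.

By case analysis on ¬reconcile_report: premise 7 gives O(¬reconcile_report → renew_dataset) and premise 3 gives O(reconcile_report → renew_dataset), so O(renew_dataset) either way.
Premise 1 is O(¬update_certificate → ¬renew_dataset); contrapositively O(renew_dataset → update_certificate). Since O(renew_dataset) holds, K gives O(update_certificate).
From O(update_certificate) and premise 10, O(update_certificate → record_schedule), we obtain O(record_schedule).
From O(record_schedule) and premise 11, O(record_schedule → ¬redact_dossier), we obtain O(¬redact_dossier).
Premise 6, O(¬renew_ledger → redact_dossier), contraposes to O(¬redact_dossier → renew_ledger); with O(¬redact_dossier) we get O(renew_ledger).
Premise 4 is O(¬authorize_ballot → ¬renew_ledger); contrapositively O(renew_ledger → authorize_ballot). Since O(renew_ledger) holds, K gives O(authorize_ballot).
Yet premise 2 states O(¬authorize_ballot).
We now have both O(authorize_ballot) and O(¬authorize_ballot) — authorize_ballot is simultaneously obligatory and forbidden, violating the D-axiom.

Inconsistent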